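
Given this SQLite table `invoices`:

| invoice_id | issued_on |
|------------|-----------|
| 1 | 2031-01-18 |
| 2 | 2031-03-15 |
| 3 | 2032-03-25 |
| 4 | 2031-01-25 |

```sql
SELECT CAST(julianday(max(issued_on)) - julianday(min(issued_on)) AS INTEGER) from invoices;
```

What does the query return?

432

MIN = 2031-01-18, MAX = 2032-03-25.
13 days remain in January 2031 after the 18th (31 − 18).
Full months from February 2031 through February 2032 contribute their day counts.
Then 25 days into March 2032.
Total: 13 + 28 + 31 + 30 + 31 + 30 + 31 + 31 + 30 + 31 + 30 + 31 + 31 + 29 + 25 = 432.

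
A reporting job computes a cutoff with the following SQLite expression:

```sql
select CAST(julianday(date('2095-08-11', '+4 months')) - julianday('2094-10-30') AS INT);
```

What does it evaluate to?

Adding +4 months to 2095-08-11 gives 2095-12-11.
1 day remains in October 2094 after the 30th (31 − 30).
Full months from November 2094 through November 2095 contribute their day counts.
Then 11 days into December 2095.
Total: 1 + 30 + 31 + 31 + 28 + 31 + 30 + 31 + 30 + 31 + 31 + 30 + 31 + 30 + 11 = 407.

407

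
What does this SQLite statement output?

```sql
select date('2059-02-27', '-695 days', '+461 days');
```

2058-07-08

Applying '-695 days' to 2059-02-27: counting 695 days back gives 2057-04-03.
Applying '+461 days' to 2057-04-03: counting 461 days forward gives 2058-07-08.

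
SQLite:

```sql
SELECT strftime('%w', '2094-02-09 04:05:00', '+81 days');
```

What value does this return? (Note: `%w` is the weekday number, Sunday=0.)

6

First apply '+81 days': 2094-02-09 04:05:00 → 2094-05-01 04:05:00.
2094-05-01 is a Saturday; with Sunday=0 that is 6.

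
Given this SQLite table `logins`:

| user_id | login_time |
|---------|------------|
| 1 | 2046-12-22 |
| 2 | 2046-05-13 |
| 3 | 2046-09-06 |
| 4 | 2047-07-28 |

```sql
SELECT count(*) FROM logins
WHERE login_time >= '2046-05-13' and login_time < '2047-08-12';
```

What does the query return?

4

Rows in [2046-05-13, 2047-08-12): 2046-12-22, 2046-05-13, 2046-09-06, 2047-07-28 → 4 rows.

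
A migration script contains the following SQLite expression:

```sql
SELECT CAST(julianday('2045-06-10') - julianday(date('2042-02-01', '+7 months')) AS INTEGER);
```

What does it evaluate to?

1013

Adding +7 months to 2042-02-01 gives 2042-09-01.
29 days remain in September 2042 after the 1st (30 − 1).
Full months from October 2042 through May 2045 contribute their day counts.
Then 10 days into June 2045.
Total: 29 + 31 + 30 + 31 + 31 + 28 + 31 + 30 + 31 + 30 + 31 + 31 + 30 + 31 + 30 + 31 + 31 + 29 + 31 + 30 + 31 + 30 + 31 + 31 + 30 + 31 + 30 + 31 + 31 + 28 + 31 + 30 + 31 + 10 = 1013.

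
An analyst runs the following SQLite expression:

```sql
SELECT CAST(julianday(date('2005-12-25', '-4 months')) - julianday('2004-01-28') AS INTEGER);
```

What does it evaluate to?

Adding -4 months to 2005-12-25 gives 2005-08-25.
3 days remain in January 2004 after the 28th (31 − 28).
Full months from February 2004 through July 2005 contribute their day counts.
Then 25 days into August 2005.
Total: 3 + 29 + 31 + 30 + 31 + 30 + 31 + 31 + 30 + 31 + 30 + 31 + 31 + 28 + 31 + 30 + 31 + 30 + 31 + 25 = 575.

575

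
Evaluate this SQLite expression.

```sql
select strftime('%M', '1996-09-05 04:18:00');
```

`%M` extracts the 2-digit minute: 18.

18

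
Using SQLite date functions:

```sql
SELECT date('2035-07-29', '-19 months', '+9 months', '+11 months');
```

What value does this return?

2035-08-29

Adding -19 months to 2035-07-29 gives 2033-12-29.
Adding +9 months to 2033-12-29 gives 2034-09-29.
Adding +11 months to 2034-09-29 gives 2035-08-29.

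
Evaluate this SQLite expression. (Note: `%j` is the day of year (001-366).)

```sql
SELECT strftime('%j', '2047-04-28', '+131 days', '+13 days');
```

First apply '+131 days', '+13 days': 2047-04-28 → 2047-09-19.
Day-of-year for 2047-09-19: days since 2047-01-01 inclusive = 262, zero-padded to 262.

262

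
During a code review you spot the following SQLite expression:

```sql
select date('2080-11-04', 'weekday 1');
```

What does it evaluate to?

`weekday 1` advances to the next Monday; 2080-11-04 is already a Monday, so it stays at 2080-11-04.

2080-11-04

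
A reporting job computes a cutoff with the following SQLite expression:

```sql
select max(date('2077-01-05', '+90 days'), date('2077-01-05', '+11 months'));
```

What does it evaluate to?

date('2077-01-05', '+90 days') → 2077-04-05.
date('2077-01-05', '+11 months') → 2077-12-05.
Later of the two is 2077-12-05.

2077-12-05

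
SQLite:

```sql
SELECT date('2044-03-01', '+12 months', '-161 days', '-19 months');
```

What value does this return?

2043-02-21

Adding +12 months to 2044-03-01 gives 2045-03-01.
Applying '-161 days' to 2045-03-01: counting 161 days back gives 2044-09-21.
Adding -19 months to 2044-09-21 gives 2043-02-21.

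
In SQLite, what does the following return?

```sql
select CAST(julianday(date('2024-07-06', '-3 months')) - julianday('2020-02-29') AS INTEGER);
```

Adding -3 months to 2024-07-06 gives 2024-04-06.
0 days remain in February 2020 after the 29th (29 − 29).
Full months from March 2020 through March 2024 contribute their day counts.
Then 6 days into April 2024.
Total: 0 + 31 + 30 + 31 + 30 + 31 + 31 + 30 + 31 + 30 + 31 + 31 + 28 + 31 + 30 + 31 + 30 + 31 + 31 + 30 + 31 + 30 + 31 + 31 + 28 + 31 + 30 + 31 + 30 + 31 + 31 + 30 + 31 + 30 + 31 + 31 + 28 + 31 + 30 + 31 + 30 + 31 + 31 + 30 + 31 + 30 + 31 + 31 + 29 + 31 + 6 = 1498.

1498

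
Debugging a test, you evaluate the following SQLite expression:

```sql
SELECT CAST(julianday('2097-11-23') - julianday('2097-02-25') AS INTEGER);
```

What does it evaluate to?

271

3 days remain in February 2097 after the 25th (28 − 25).
Full months from March 2097 through October 2097 contribute their day counts.
Then 23 days into November 2097.
Total: 3 + 31 + 30 + 31 + 30 + 31 + 31 + 30 + 31 + 23 = 271.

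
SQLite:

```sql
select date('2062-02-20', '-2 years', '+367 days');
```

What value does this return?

Adding -2 years to 2062-02-20 gives 2060-02-20.
Applying '+367 days' to 2060-02-20: counting 367 days forward gives 2061-02-21.

2061-02-21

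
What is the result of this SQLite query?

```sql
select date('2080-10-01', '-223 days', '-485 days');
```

2078-10-24

Applying '-223 days' to 2080-10-01: counting 223 days back gives 2080-02-21.
Applying '-485 days' to 2080-02-21: counting 485 days back gives 2078-10-24.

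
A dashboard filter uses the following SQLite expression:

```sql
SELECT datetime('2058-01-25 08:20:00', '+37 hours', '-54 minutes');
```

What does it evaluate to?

+37 hours from 2058-01-25 08:20:00 is 2058-01-26 21:20:00 (crosses midnight).
-54 minutes from 2058-01-26 21:20:00 is 2058-01-26 20:26:00.

2058-01-26 20:26:00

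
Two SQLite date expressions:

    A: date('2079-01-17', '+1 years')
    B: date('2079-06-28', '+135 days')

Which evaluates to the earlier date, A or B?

B

A = 2080-01-17.
B = 2079-11-10.
B is earlier.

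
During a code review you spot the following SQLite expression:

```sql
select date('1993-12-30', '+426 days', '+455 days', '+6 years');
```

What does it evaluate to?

2002-05-29

Applying '+426 days' to 1993-12-30: counting 426 days forward gives 1995-03-01.
Applying '+455 days' to 1995-03-01: counting 455 days forward gives 1996-05-29.
Adding +6 years to 1996-05-29 gives 2002-05-29.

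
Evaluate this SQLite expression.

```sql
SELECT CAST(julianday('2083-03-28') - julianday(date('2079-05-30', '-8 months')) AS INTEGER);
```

Adding -8 months to 2079-05-30 gives 2078-09-30.
0 days remain in September 2078 after the 30th (30 − 30).
Full months from October 2078 through February 2083 contribute their day counts.
Then 28 days into March 2083.
Total: 0 + 31 + 30 + 31 + 31 + 28 + 31 + 30 + 31 + 30 + 31 + 31 + 30 + 31 + 30 + 31 + 31 + 29 + 31 + 30 + 31 + 30 + 31 + 31 + 30 + 31 + 30 + 31 + 31 + 28 + 31 + 30 + 31 + 30 + 31 + 31 + 30 + 31 + 30 + 31 + 31 + 28 + 31 + 30 + 31 + 30 + 31 + 31 + 30 + 31 + 30 + 31 + 31 + 28 + 28 = 1640.

1640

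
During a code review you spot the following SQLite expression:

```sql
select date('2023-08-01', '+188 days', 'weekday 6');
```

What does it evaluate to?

2024-02-10

Applying '+188 days' to 2023-08-01: counting 188 days forward gives 2024-02-05.
`weekday 6` advances to the next Saturday; 2024-02-05 is a Monday, so it moves forward to 2024-02-10.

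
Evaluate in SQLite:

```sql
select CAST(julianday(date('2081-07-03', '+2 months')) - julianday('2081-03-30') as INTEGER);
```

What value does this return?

Adding +2 months to 2081-07-03 gives 2081-09-03.
1 day remains in March 2081 after the 30th (31 − 30).
April 2081: 30 days.
May 2081: 31 days.
June 2081: 30 days.
July 2081: 31 days.
August 2081: 31 days.
Then 3 days into September 2081.
Total: 1 + 30 + 31 + 30 + 31 + 31 + 3 = 157.

157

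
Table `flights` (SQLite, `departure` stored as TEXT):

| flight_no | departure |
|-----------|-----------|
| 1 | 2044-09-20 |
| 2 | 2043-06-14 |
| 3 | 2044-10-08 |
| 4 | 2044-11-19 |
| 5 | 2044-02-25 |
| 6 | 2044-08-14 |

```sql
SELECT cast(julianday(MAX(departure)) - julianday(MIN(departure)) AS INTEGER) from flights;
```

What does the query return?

MIN = 2043-06-14, MAX = 2044-11-19.
16 days remain in June 2043 after the 14th (30 − 14).
Full months from July 2043 through October 2044 contribute their day counts.
Then 19 days into November 2044.
Total: 16 + 31 + 31 + 30 + 31 + 30 + 31 + 31 + 29 + 31 + 30 + 31 + 30 + 31 + 31 + 30 + 31 + 19 = 524.

524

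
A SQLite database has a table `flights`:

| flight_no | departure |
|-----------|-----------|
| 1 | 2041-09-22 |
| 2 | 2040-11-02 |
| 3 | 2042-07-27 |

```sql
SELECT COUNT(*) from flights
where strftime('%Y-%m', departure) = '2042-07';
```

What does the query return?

1

Rows with year-month 2042-07: 2042-07-27 → 1.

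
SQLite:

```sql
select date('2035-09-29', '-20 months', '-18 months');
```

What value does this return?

2032-07-29

Adding -20 months to 2035-09-29 gives 2034-01-29.
Adding -18 months to 2034-01-29 gives 2032-07-29.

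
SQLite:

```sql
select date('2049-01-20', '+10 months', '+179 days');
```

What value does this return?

Adding +10 months to 2049-01-20 gives 2049-11-20.
Applying '+179 days' to 2049-11-20: counting 179 days forward gives 2050-05-18.

2050-05-18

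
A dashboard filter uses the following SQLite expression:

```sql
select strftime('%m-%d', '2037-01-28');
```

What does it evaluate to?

`%m-%d` extracts the month-day: 01-28.

01-28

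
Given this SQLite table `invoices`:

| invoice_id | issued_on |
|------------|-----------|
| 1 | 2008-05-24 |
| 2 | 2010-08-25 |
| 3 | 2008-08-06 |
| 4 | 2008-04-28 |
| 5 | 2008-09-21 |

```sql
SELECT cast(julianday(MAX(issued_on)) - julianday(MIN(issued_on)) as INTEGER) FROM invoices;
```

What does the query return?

MIN = 2008-04-28, MAX = 2010-08-25.
2 days remain in April 2008 after the 28th (30 − 28).
Full months from May 2008 through July 2010 contribute their day counts.
Then 25 days into August 2010.
Total: 2 + 31 + 30 + 31 + 31 + 30 + 31 + 30 + 31 + 31 + 28 + 31 + 30 + 31 + 30 + 31 + 31 + 30 + 31 + 30 + 31 + 31 + 28 + 31 + 30 + 31 + 30 + 31 + 25 = 849.

849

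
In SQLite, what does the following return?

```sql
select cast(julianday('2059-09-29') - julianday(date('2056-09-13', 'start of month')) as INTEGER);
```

1123

`start of month` rewinds 2056-09-13 to 2056-09-01.
29 days remain in September 2056 after the 1st (30 − 1).
Full months from October 2056 through August 2059 contribute their day counts.
Then 29 days into September 2059.
Total: 29 + 31 + 30 + 31 + 31 + 28 + 31 + 30 + 31 + 30 + 31 + 31 + 30 + 31 + 30 + 31 + 31 + 28 + 31 + 30 + 31 + 30 + 31 + 31 + 30 + 31 + 30 + 31 + 31 + 28 + 31 + 30 + 31 + 30 + 31 + 31 + 29 = 1123.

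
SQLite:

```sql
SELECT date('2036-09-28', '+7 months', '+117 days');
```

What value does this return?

Adding +7 months to 2036-09-28 gives 2037-04-28.
Applying '+117 days' to 2037-04-28: counting 117 days forward gives 2037-08-23.

2037-08-23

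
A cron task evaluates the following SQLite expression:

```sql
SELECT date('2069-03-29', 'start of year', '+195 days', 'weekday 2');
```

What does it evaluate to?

`start of year` rewinds 2069-03-29 to 2069-01-01.
Applying '+195 days' to 2069-01-01: counting 195 days forward gives 2069-07-15.
`weekday 2` advances to the next Tuesday; 2069-07-15 is a Monday, so it moves forward to 2069-07-16.

2069-07-16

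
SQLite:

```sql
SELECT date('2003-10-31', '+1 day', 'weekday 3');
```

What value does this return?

October 2003 has 31 days; 0 remain after the 31st, so 1 days reach 2003-11-01.
`weekday 3` advances to the next Wednesday; 2003-11-01 is a Saturday, so it moves forward to 2003-11-05.

2003-11-05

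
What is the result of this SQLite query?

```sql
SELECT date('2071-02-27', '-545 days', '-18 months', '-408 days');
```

Applying '-545 days' to 2071-02-27: counting 545 days back gives 2069-08-31.
Adding -18 months to 2069-08-31 targets 2068-02-31. February 2068 has only 29 days, so SQLite normalizes the 2-day overflow forward to 2068-03-02.
Applying '-408 days' to 2068-03-02: counting 408 days back gives 2067-01-19.

2067-01-19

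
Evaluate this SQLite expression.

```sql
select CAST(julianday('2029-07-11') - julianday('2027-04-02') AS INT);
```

28 days remain in April 2027 after the 2nd (30 − 2).
Full months from May 2027 through June 2029 contribute their day counts.
Then 11 days into July 2029.
Total: 28 + 31 + 30 + 31 + 31 + 30 + 31 + 30 + 31 + 31 + 29 + 31 + 30 + 31 + 30 + 31 + 31 + 30 + 31 + 30 + 31 + 31 + 28 + 31 + 30 + 31 + 30 + 11 = 831.

831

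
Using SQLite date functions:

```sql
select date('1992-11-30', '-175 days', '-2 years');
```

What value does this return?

1990-06-08

Applying '-175 days' to 1992-11-30: counting 175 days back gives 1992-06-08.
Adding -2 years to 1992-06-08 gives 1990-06-08.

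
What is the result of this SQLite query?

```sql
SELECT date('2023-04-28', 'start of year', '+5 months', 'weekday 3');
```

`start of year` rewinds 2023-04-28 to 2023-01-01.
Adding +5 months to 2023-01-01 gives 2023-06-01.
`weekday 3` advances to the next Wednesday; 2023-06-01 is a Thursday, so it moves forward to 2023-06-07.

2023-06-07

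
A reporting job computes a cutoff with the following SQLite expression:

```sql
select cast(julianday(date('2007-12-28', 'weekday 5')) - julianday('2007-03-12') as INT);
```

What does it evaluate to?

291

`weekday 5` advances to the next Friday; 2007-12-28 is already a Friday, so it stays at 2007-12-28.
19 days remain in March 2007 after the 12th (31 − 12).
Full months from April 2007 through November 2007 contribute their day counts.
Then 28 days into December 2007.
Total: 19 + 30 + 31 + 30 + 31 + 31 + 30 + 31 + 30 + 28 = 291.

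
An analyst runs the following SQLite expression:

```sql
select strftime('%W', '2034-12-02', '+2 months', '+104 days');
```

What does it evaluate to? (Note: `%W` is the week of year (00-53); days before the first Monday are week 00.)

First apply '+2 months', '+104 days': 2034-12-02 → 2035-05-17.
2035-05-17 is a Thursday. SQLite's %W counts Mondays since the year started; the result is 20.

20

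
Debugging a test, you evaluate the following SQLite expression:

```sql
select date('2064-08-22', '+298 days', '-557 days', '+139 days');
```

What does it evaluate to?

2064-04-24

Applying '+298 days' to 2064-08-22: counting 298 days forward gives 2065-06-16.
Applying '-557 days' to 2065-06-16: counting 557 days back gives 2063-12-07.
Applying '+139 days' to 2063-12-07: counting 139 days forward gives 2064-04-24.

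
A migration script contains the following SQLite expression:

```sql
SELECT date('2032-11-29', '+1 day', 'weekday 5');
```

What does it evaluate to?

2032-12-03

Advancing 1 more day within November lands on 2032-11-30.
`weekday 5` advances to the next Friday; 2032-11-30 is a Tuesday, so it moves forward to 2032-12-03.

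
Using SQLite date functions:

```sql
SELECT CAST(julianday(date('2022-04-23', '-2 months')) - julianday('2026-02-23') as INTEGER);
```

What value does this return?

Adding -2 months to 2022-04-23 gives 2022-02-23.
5 days remain in February 2022 after the 23rd (28 − 23).
Full months from March 2022 through January 2026 contribute their day counts.
Then 23 days into February 2026.
Total: 5 + 31 + 30 + 31 + 30 + 31 + 31 + 30 + 31 + 30 + 31 + 31 + 28 + 31 + 30 + 31 + 30 + 31 + 31 + 30 + 31 + 30 + 31 + 31 + 29 + 31 + 30 + 31 + 30 + 31 + 31 + 30 + 31 + 30 + 31 + 31 + 28 + 31 + 30 + 31 + 30 + 31 + 31 + 30 + 31 + 30 + 31 + 31 + 23 = 1461.
The subtraction is earlier − later, so the result is −1461 → -1461.

-1461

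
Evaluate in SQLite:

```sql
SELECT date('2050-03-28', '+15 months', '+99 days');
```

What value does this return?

2051-10-05

Adding +15 months to 2050-03-28 gives 2051-06-28.
Applying '+99 days' to 2051-06-28: counting 99 days forward gives 2051-10-05.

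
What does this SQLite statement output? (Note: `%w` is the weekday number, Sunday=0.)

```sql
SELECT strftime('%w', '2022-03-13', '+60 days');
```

4

First apply '+60 days': 2022-03-13 → 2022-05-12.
2022-05-12 is a Thursday; with Sunday=0 that is 4.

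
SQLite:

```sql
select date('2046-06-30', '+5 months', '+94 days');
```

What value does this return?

2047-03-04

Adding +5 months to 2046-06-30 gives 2046-11-30.
Applying '+94 days' to 2046-11-30: counting 94 days forward gives 2047-03-04.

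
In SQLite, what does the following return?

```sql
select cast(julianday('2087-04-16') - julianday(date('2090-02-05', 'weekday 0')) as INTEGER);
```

`weekday 0` advances to the next Sunday; 2090-02-05 is already a Sunday, so it stays at 2090-02-05.
14 days remain in April 2087 after the 16th (30 − 16).
Full months from May 2087 through January 2090 contribute their day counts.
Then 5 days into February 2090.
Total: 14 + 31 + 30 + 31 + 31 + 30 + 31 + 30 + 31 + 31 + 29 + 31 + 30 + 31 + 30 + 31 + 31 + 30 + 31 + 30 + 31 + 31 + 28 + 31 + 30 + 31 + 30 + 31 + 31 + 30 + 31 + 30 + 31 + 31 + 5 = 1026.
The subtraction is earlier − later, so the result is −1026 → -1026.

-1026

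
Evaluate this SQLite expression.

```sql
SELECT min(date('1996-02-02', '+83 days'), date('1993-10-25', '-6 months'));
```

1993-04-25

date('1996-02-02', '+83 days') → 1996-04-25.
date('1993-10-25', '-6 months') → 1993-04-25.
Earlier of the two is 1993-04-25.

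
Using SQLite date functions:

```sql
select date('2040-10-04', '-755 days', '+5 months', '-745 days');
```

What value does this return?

2037-01-26

Applying '-755 days' to 2040-10-04: counting 755 days back gives 2038-09-10.
Adding +5 months to 2038-09-10 gives 2039-02-10.
Applying '-745 days' to 2039-02-10: counting 745 days back gives 2037-01-26.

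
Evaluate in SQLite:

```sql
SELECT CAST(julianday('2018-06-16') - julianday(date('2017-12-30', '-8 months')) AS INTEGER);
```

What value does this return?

412

Adding -8 months to 2017-12-30 gives 2017-04-30.
0 days remain in April 2017 after the 30th (30 − 30).
Full months from May 2017 through May 2018 contribute their day counts.
Then 16 days into June 2018.
Total: 0 + 31 + 30 + 31 + 31 + 30 + 31 + 30 + 31 + 31 + 28 + 31 + 30 + 31 + 16 = 412.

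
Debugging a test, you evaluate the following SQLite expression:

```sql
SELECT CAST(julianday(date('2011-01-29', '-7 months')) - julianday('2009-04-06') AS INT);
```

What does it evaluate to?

Adding -7 months to 2011-01-29 gives 2010-06-29.
24 days remain in April 2009 after the 6th (30 − 6).
Full months from May 2009 through May 2010 contribute their day counts.
Then 29 days into June 2010.
Total: 24 + 31 + 30 + 31 + 31 + 30 + 31 + 30 + 31 + 31 + 28 + 31 + 30 + 31 + 29 = 449.

449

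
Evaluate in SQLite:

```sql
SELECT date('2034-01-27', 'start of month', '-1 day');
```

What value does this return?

2033-12-31

`start of month` rewinds 2034-01-27 to 2034-01-01.
Going back 1 day from 2034-01-01 reaches 2033-12-31 (last day of December, 31 days).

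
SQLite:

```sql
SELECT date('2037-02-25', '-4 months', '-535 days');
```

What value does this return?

Adding -4 months to 2037-02-25 gives 2036-10-25.
Applying '-535 days' to 2036-10-25: counting 535 days back gives 2035-05-09.

2035-05-09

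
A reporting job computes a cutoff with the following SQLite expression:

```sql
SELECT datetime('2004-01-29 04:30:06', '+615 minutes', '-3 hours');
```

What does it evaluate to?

615 minutes = 10h 15m; +615 minutes from 2004-01-29 04:30:06 is 2004-01-29 14:45:06.
-3 hours from 2004-01-29 14:45:06 is 2004-01-29 11:45:06.

2004-01-29 11:45:06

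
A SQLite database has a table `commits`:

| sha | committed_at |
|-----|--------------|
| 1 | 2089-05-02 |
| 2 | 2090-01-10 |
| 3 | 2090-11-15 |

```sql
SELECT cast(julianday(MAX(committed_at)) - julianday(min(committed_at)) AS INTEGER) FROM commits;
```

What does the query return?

MIN = 2089-05-02, MAX = 2090-11-15.
29 days remain in May 2089 after the 2nd (31 − 2).
Full months from June 2089 through October 2090 contribute their day counts.
Then 15 days into November 2090.
Total: 29 + 30 + 31 + 31 + 30 + 31 + 30 + 31 + 31 + 28 + 31 + 30 + 31 + 30 + 31 + 31 + 30 + 31 + 15 = 562.

562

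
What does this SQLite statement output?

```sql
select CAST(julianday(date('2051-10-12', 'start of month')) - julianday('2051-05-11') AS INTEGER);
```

`start of month` rewinds 2051-10-12 to 2051-10-01.
20 days remain in May 2051 after the 11th (31 − 11).
June 2051: 30 days.
July 2051: 31 days.
August 2051: 31 days.
September 2051: 30 days.
Then 1 day into October 2051.
Total: 20 + 30 + 31 + 31 + 30 + 1 = 143.

143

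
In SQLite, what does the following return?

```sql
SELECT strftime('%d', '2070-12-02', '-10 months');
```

02

First apply '-10 months': 2070-12-02 → 2070-02-02.
`%d` extracts the 2-digit day of month: 02.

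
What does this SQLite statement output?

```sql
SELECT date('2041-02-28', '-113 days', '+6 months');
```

Applying '-113 days' to 2041-02-28: counting 113 days back gives 2040-11-07.
Adding +6 months to 2040-11-07 gives 2041-05-07.

2041-05-07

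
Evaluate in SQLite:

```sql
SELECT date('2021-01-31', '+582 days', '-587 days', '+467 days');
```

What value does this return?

Applying '+582 days' to 2021-01-31: counting 582 days forward gives 2022-09-05.
Applying '-587 days' to 2022-09-05: counting 587 days back gives 2021-01-26.
Applying '+467 days' to 2021-01-26: counting 467 days forward gives 2022-05-08.

2022-05-08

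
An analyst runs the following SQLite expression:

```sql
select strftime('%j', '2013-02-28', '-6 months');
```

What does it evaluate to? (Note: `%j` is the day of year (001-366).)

First apply '-6 months': 2013-02-28 → 2012-08-28.
Day-of-year for 2012-08-28: days since 2012-01-01 inclusive = 241, zero-padded to 241.

241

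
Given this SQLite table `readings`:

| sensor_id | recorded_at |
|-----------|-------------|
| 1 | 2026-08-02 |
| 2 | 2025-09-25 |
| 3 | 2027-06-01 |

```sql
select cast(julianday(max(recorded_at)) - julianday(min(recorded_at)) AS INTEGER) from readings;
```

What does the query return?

614

MIN = 2025-09-25, MAX = 2027-06-01.
5 days remain in September 2025 after the 25th (30 − 25).
Full months from October 2025 through May 2027 contribute their day counts.
Then 1 day into June 2027.
Total: 5 + 31 + 30 + 31 + 31 + 28 + 31 + 30 + 31 + 30 + 31 + 31 + 30 + 31 + 30 + 31 + 31 + 28 + 31 + 30 + 31 + 1 = 614.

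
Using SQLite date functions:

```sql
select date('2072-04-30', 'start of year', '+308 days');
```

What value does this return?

2072-11-04

`start of year` rewinds 2072-04-30 to 2072-01-01.
Applying '+308 days' to 2072-01-01: counting 308 days forward gives 2072-11-04.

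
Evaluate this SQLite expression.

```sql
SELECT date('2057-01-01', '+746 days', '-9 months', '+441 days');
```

Applying '+746 days' to 2057-01-01: counting 746 days forward gives 2059-01-17.
Adding -9 months to 2059-01-17 gives 2058-04-17.
Applying '+441 days' to 2058-04-17: counting 441 days forward gives 2059-07-02.

2059-07-02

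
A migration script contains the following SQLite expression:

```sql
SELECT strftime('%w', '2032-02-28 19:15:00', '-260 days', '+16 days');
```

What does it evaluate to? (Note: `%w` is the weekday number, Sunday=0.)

0

First apply '-260 days', '+16 days': 2032-02-28 19:15:00 → 2031-06-29 19:15:00.
2031-06-29 is a Sunday; with Sunday=0 that is 0.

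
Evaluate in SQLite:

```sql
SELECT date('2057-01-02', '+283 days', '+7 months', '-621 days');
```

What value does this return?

2056-08-29

Applying '+283 days' to 2057-01-02: counting 283 days forward gives 2057-10-12.
Adding +7 months to 2057-10-12 gives 2058-05-12.
Applying '-621 days' to 2058-05-12: counting 621 days back gives 2056-08-29.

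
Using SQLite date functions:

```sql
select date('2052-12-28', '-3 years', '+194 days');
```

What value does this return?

Adding -3 years to 2052-12-28 gives 2049-12-28.
Applying '+194 days' to 2049-12-28: counting 194 days forward gives 2050-07-10.

2050-07-10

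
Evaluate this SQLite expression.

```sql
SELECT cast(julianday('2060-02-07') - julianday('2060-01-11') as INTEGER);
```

20 days remain in January 2060 after the 11th (31 − 11).
Then 7 days into February 2060.
Total: 20 + 7 = 27.

27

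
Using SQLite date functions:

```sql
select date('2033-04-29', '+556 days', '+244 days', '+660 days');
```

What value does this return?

Applying '+556 days' to 2033-04-29: counting 556 days forward gives 2034-11-06.
Applying '+244 days' to 2034-11-06: counting 244 days forward gives 2035-07-08.
Applying '+660 days' to 2035-07-08: counting 660 days forward gives 2037-04-28.

2037-04-28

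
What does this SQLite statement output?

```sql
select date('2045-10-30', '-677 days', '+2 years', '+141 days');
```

Applying '-677 days' to 2045-10-30: counting 677 days back gives 2043-12-23.
Adding +2 years to 2043-12-23 gives 2045-12-23.
Applying '+141 days' to 2045-12-23: counting 141 days forward gives 2046-05-13.

2046-05-13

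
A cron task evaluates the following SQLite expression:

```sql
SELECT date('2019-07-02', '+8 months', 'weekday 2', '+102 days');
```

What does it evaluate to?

Adding +8 months to 2019-07-02 gives 2020-03-02.
`weekday 2` advances to the next Tuesday; 2020-03-02 is a Monday, so it moves forward to 2020-03-03.
Applying '+102 days' to 2020-03-03: counting 102 days forward gives 2020-06-13.

2020-06-13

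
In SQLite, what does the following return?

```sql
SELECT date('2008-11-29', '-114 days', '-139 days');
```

2008-03-21

Applying '-114 days' to 2008-11-29: counting 114 days back gives 2008-08-07.
Applying '-139 days' to 2008-08-07: counting 139 days back gives 2008-03-21.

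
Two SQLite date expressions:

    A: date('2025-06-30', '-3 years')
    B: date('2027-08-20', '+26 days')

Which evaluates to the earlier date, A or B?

A

A = 2022-06-30.
B = 2027-09-15.
A is earlier.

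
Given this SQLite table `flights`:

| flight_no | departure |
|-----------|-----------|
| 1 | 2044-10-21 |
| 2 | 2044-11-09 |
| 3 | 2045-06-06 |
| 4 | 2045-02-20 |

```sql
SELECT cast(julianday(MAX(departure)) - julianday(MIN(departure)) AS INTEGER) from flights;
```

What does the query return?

228

MIN = 2044-10-21, MAX = 2045-06-06.
10 days remain in October 2044 after the 21st (31 − 21).
Full months from November 2044 through May 2045 contribute their day counts.
Then 6 days into June 2045.
Total: 10 + 30 + 31 + 31 + 28 + 31 + 30 + 31 + 6 = 228.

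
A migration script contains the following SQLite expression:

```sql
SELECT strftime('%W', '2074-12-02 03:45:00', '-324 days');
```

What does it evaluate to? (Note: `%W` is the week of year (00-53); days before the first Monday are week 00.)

First apply '-324 days': 2074-12-02 03:45:00 → 2074-01-12 03:45:00.
2074-01-12 is a Friday. SQLite's %W counts Mondays since the year started; the result is 02.

02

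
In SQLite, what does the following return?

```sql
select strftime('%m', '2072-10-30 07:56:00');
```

10

`%m` extracts the 2-digit month (01-12): 10.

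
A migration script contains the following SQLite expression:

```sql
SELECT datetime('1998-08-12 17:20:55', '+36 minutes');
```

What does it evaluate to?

+36 minutes from 1998-08-12 17:20:55 is 1998-08-12 17:56:55.

1998-08-12 17:56:55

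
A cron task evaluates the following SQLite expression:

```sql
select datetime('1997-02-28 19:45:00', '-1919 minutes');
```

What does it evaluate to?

1997-02-27 11:46:00

1919 minutes = 31h 59m; -1919 minutes from 1997-02-28 19:45:00 is 1997-02-27 11:46:00 (crosses midnight).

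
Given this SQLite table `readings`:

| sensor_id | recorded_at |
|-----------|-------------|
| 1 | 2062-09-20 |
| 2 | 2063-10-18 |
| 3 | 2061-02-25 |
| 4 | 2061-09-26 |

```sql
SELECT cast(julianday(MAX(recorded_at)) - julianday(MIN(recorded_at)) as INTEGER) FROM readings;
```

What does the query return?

MIN = 2061-02-25, MAX = 2063-10-18.
3 days remain in February 2061 after the 25th (28 − 25).
Full months from March 2061 through September 2063 contribute their day counts.
Then 18 days into October 2063.
Total: 3 + 31 + 30 + 31 + 30 + 31 + 31 + 30 + 31 + 30 + 31 + 31 + 28 + 31 + 30 + 31 + 30 + 31 + 31 + 30 + 31 + 30 + 31 + 31 + 28 + 31 + 30 + 31 + 30 + 31 + 31 + 30 + 18 = 965.

965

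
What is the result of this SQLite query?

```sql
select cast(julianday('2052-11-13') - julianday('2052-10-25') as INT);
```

6 days remain in October 2052 after the 25th (31 − 25).
Then 13 days into November 2052.
Total: 6 + 13 = 19.

19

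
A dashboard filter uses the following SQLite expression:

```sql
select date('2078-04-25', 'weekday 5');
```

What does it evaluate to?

2078-04-29

`weekday 5` advances to the next Friday; 2078-04-25 is a Monday, so it moves forward to 2078-04-29.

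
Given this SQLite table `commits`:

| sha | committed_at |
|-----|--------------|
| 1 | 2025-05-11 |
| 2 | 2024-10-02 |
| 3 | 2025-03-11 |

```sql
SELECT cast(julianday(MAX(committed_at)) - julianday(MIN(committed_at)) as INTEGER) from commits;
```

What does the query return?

221

MIN = 2024-10-02, MAX = 2025-05-11.
29 days remain in October 2024 after the 2nd (31 − 2).
Full months from November 2024 through April 2025 contribute their day counts.
Then 11 days into May 2025.
Total: 29 + 30 + 31 + 31 + 28 + 31 + 30 + 11 = 221.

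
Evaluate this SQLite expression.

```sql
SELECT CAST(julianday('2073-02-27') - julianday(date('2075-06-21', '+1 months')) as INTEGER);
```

Adding +1 month to 2075-06-21 gives 2075-07-21.
1 day remains in February 2073 after the 27th (28 − 27).
Full months from March 2073 through June 2075 contribute their day counts.
Then 21 days into July 2075.
Total: 1 + 31 + 30 + 31 + 30 + 31 + 31 + 30 + 31 + 30 + 31 + 31 + 28 + 31 + 30 + 31 + 30 + 31 + 31 + 30 + 31 + 30 + 31 + 31 + 28 + 31 + 30 + 31 + 30 + 21 = 874.
The subtraction is earlier − later, so the result is −874 → -874.

-874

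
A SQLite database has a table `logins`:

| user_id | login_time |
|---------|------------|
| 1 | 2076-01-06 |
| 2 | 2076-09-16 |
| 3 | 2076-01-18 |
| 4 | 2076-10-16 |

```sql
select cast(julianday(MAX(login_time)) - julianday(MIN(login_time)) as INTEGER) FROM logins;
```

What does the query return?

284

MIN = 2076-01-06, MAX = 2076-10-16.
25 days remain in January 2076 after the 6th (31 − 6).
Full months from February 2076 through September 2076 contribute their day counts.
Then 16 days into October 2076.
Total: 25 + 29 + 31 + 30 + 31 + 30 + 31 + 31 + 30 + 16 = 284.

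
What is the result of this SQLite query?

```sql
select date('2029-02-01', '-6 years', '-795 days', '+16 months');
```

2022-03-28

Adding -6 years to 2029-02-01 gives 2023-02-01.
Applying '-795 days' to 2023-02-01: counting 795 days back gives 2020-11-28.
Adding +16 months to 2020-11-28 gives 2022-03-28.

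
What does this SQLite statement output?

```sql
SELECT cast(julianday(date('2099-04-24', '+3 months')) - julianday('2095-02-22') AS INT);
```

Adding +3 months to 2099-04-24 gives 2099-07-24.
6 days remain in February 2095 after the 22nd (28 − 22).
Full months from March 2095 through June 2099 contribute their day counts.
Then 24 days into July 2099.
Total: 6 + 31 + 30 + 31 + 30 + 31 + 31 + 30 + 31 + 30 + 31 + 31 + 29 + 31 + 30 + 31 + 30 + 31 + 31 + 30 + 31 + 30 + 31 + 31 + 28 + 31 + 30 + 31 + 30 + 31 + 31 + 30 + 31 + 30 + 31 + 31 + 28 + 31 + 30 + 31 + 30 + 31 + 31 + 30 + 31 + 30 + 31 + 31 + 28 + 31 + 30 + 31 + 30 + 24 = 1613.

1613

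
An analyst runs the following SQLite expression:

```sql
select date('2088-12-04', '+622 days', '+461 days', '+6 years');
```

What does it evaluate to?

Applying '+622 days' to 2088-12-04: counting 622 days forward gives 2090-08-18.
Applying '+461 days' to 2090-08-18: counting 461 days forward gives 2091-11-22.
Adding +6 years to 2091-11-22 gives 2097-11-22.

2097-11-22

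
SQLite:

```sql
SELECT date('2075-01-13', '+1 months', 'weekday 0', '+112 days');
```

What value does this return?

Adding +1 month to 2075-01-13 gives 2075-02-13.
`weekday 0` advances to the next Sunday; 2075-02-13 is a Wednesday, so it moves forward to 2075-02-17.
Applying '+112 days' to 2075-02-17: counting 112 days forward gives 2075-06-09.

2075-06-09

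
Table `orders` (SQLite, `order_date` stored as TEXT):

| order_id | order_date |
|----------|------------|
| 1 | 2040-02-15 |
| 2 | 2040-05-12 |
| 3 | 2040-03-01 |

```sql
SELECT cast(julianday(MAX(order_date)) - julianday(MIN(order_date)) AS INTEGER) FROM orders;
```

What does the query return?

87

MIN = 2040-02-15, MAX = 2040-05-12.
14 days remain in February 2040 after the 15th (29 − 15).
March 2040: 31 days.
April 2040: 30 days.
Then 12 days into May 2040.
Total: 14 + 31 + 30 + 12 = 87.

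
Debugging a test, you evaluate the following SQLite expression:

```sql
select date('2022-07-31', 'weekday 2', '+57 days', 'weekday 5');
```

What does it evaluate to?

`weekday 2` advances to the next Tuesday; 2022-07-31 is a Sunday, so it moves forward to 2022-08-02.
Applying '+57 days' to 2022-08-02: counting 57 days forward gives 2022-09-28.
`weekday 5` advances to the next Friday; 2022-09-28 is a Wednesday, so it moves forward to 2022-09-30.

2022-09-30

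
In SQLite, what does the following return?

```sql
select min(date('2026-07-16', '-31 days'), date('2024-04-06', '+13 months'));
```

date('2026-07-16', '-31 days') → 2026-06-15.
date('2024-04-06', '+13 months') → 2025-05-06.
Earlier of the two is 2025-05-06.

2025-05-06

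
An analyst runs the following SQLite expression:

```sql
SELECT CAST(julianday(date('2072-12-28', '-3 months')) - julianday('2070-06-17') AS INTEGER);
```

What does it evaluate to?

Adding -3 months to 2072-12-28 gives 2072-09-28.
13 days remain in June 2070 after the 17th (30 − 17).
Full months from July 2070 through August 2072 contribute their day counts.
Then 28 days into September 2072.
Total: 13 + 31 + 31 + 30 + 31 + 30 + 31 + 31 + 28 + 31 + 30 + 31 + 30 + 31 + 31 + 30 + 31 + 30 + 31 + 31 + 29 + 31 + 30 + 31 + 30 + 31 + 31 + 28 = 834.

834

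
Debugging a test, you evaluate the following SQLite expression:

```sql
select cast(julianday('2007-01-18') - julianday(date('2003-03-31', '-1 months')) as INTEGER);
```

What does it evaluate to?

Adding -1 month to 2003-03-31 targets 2003-02-31. February 2003 has only 28 days, so SQLite normalizes the 3-day overflow forward to 2003-03-03.
28 days remain in March 2003 after the 3rd (31 − 3).
Full months from April 2003 through December 2006 contribute their day counts.
Then 18 days into January 2007.
Total: 28 + 30 + 31 + 30 + 31 + 31 + 30 + 31 + 30 + 31 + 31 + 29 + 31 + 30 + 31 + 30 + 31 + 31 + 30 + 31 + 30 + 31 + 31 + 28 + 31 + 30 + 31 + 30 + 31 + 31 + 30 + 31 + 30 + 31 + 31 + 28 + 31 + 30 + 31 + 30 + 31 + 31 + 30 + 31 + 30 + 31 + 18 = 1417.

1417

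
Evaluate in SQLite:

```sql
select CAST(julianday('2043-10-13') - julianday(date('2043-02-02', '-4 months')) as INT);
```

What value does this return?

Adding -4 months to 2043-02-02 gives 2042-10-02.
29 days remain in October 2042 after the 2nd (31 − 2).
Full months from November 2042 through September 2043 contribute their day counts.
Then 13 days into October 2043.
Total: 29 + 30 + 31 + 31 + 28 + 31 + 30 + 31 + 30 + 31 + 31 + 30 + 13 = 376.

376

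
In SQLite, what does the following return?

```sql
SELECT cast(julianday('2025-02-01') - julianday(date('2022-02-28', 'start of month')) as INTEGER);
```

1096

`start of month` rewinds 2022-02-28 to 2022-02-01.
27 days remain in February 2022 after the 1st (28 − 1).
Full months from March 2022 through January 2025 contribute their day counts.
Then 1 day into February 2025.
Total: 27 + 31 + 30 + 31 + 30 + 31 + 31 + 30 + 31 + 30 + 31 + 31 + 28 + 31 + 30 + 31 + 30 + 31 + 31 + 30 + 31 + 30 + 31 + 31 + 29 + 31 + 30 + 31 + 30 + 31 + 31 + 30 + 31 + 30 + 31 + 31 + 1 = 1096.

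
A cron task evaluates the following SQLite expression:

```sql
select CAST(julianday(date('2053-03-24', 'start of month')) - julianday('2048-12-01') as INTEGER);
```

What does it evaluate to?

1551

`start of month` rewinds 2053-03-24 to 2053-03-01.
30 days remain in December 2048 after the 1st (31 − 1).
Full months from January 2049 through February 2053 contribute their day counts.
Then 1 day into March 2053.
Total: 30 + 31 + 28 + 31 + 30 + 31 + 30 + 31 + 31 + 30 + 31 + 30 + 31 + 31 + 28 + 31 + 30 + 31 + 30 + 31 + 31 + 30 + 31 + 30 + 31 + 31 + 28 + 31 + 30 + 31 + 30 + 31 + 31 + 30 + 31 + 30 + 31 + 31 + 29 + 31 + 30 + 31 + 30 + 31 + 31 + 30 + 31 + 30 + 31 + 31 + 28 + 1 = 1551.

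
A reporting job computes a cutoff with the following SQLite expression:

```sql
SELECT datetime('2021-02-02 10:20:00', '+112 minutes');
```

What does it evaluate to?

2021-02-02 12:12:00

112 minutes = 1h 52m; +112 minutes from 2021-02-02 10:20:00 is 2021-02-02 12:12:00.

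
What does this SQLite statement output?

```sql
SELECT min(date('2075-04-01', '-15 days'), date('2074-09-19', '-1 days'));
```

date('2075-04-01', '-15 days') → 2075-03-17.
date('2074-09-19', '-1 days') → 2074-09-18.
Earlier of the two is 2074-09-18.

2074-09-18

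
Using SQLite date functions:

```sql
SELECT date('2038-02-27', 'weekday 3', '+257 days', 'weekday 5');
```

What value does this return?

2038-11-19

`weekday 3` advances to the next Wednesday; 2038-02-27 is a Saturday, so it moves forward to 2038-03-03.
Applying '+257 days' to 2038-03-03: counting 257 days forward gives 2038-11-15.
`weekday 5` advances to the next Friday; 2038-11-15 is a Monday, so it moves forward to 2038-11-19.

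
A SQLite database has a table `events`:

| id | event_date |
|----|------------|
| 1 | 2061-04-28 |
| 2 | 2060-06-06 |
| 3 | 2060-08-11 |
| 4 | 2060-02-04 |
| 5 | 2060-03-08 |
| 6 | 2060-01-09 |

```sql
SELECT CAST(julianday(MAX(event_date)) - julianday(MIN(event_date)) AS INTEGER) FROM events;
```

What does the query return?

MIN = 2060-01-09, MAX = 2061-04-28.
22 days remain in January 2060 after the 9th (31 − 9).
Full months from February 2060 through March 2061 contribute their day counts.
Then 28 days into April 2061.
Total: 22 + 29 + 31 + 30 + 31 + 30 + 31 + 31 + 30 + 31 + 30 + 31 + 31 + 28 + 31 + 28 = 475.

475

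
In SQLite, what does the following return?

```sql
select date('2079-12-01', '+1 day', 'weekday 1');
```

Advancing 1 more day within December lands on 2079-12-02.
`weekday 1` advances to the next Monday; 2079-12-02 is a Saturday, so it moves forward to 2079-12-04.

2079-12-04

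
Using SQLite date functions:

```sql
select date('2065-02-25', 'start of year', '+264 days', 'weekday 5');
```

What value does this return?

`start of year` rewinds 2065-02-25 to 2065-01-01.
Applying '+264 days' to 2065-01-01: counting 264 days forward gives 2065-09-22.
`weekday 5` advances to the next Friday; 2065-09-22 is a Tuesday, so it moves forward to 2065-09-25.

2065-09-25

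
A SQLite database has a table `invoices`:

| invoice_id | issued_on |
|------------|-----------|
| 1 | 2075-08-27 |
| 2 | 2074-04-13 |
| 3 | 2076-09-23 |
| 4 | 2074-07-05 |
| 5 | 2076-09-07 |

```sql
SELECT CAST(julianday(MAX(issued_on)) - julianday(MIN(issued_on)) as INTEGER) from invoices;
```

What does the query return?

MIN = 2074-04-13, MAX = 2076-09-23.
17 days remain in April 2074 after the 13th (30 − 13).
Full months from May 2074 through August 2076 contribute their day counts.
Then 23 days into September 2076.
Total: 17 + 31 + 30 + 31 + 31 + 30 + 31 + 30 + 31 + 31 + 28 + 31 + 30 + 31 + 30 + 31 + 31 + 30 + 31 + 30 + 31 + 31 + 29 + 31 + 30 + 31 + 30 + 31 + 31 + 23 = 894.

894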